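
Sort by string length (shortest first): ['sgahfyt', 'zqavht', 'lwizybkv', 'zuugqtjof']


Compute lengths:
  'sgahfyt' has length 7
  'zqavht' has length 6
  'lwizybkv' has length 8
  'zuugqtjof' has length 9
Lengths in increasing order: 6 < 7 < 8 < 9
Listing the words in that order gives the answer.
Final answer: ['zqavht', 'sgahfyt', 'lwizybkv', 'zuugqtjof']


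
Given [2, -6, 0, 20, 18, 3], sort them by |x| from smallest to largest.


Compute absolute values:
  |2| = 2
  |-6| = 6
  |0| = 0
  |20| = 20
  |18| = 18
  |3| = 3
Absolute values in increasing order: 0 < 2 < 3 < 6 < 18 < 20
Listing the original numbers in that order gives the answer.
Final answer: [0, 2, 3, -6, 18, 20]


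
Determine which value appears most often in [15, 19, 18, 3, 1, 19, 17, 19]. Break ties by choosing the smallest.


Count the frequency of each value:
  1 appears 1 time(s)
  3 appears 1 time(s)
  15 appears 1 time(s)
  17 appears 1 time(s)
  18 appears 1 time(s)
  19 appears 3 time(s)
Maximum frequency is 3.
Only 19 reaches that frequency, so it is the mode.
Final answer: 19


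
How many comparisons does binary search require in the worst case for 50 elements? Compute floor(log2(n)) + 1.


Binary search halves the search space each step.
Maximum comparisons = floor(log2(50)) + 1
log2(50) = 5.6439
floor(log2(50)) = 5, so 5 + 1 = 6
Final answer: 6


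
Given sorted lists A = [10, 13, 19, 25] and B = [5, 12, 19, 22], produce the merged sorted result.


List A: [10, 13, 19, 25]
List B: [5, 12, 19, 22]
Repeatedly compare the front elements and take the smaller:
  10 vs 5 -> take 5
  10 vs 12 -> take 10
  13 vs 12 -> take 12
  13 vs 19 -> take 13
  19 vs 19 -> take 19
  25 vs 19 -> take 19
  25 vs 22 -> take 22
  B is exhausted; append the rest of A: [25]
Final answer: [5, 10, 12, 13, 19, 19, 22, 25]


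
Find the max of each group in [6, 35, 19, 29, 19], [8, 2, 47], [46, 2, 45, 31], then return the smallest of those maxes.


Find max of each group:
  Group 1: [6, 35, 19, 29, 19] -> max = 35
  Group 2: [8, 2, 47] -> max = 47
  Group 3: [46, 2, 45, 31] -> max = 46
Maxes: [35, 47, 46]
Minimum of maxes = 35
Final answer: 35


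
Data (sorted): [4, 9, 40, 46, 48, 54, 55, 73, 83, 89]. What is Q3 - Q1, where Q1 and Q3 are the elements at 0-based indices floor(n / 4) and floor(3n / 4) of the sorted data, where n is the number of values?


The data has n = 10 elements.
Q1 index = floor(10 / 4) = floor(2.5) = 2; Q3 index = floor(3 * 10 / 4) = floor(7.5) = 7
Q1 = element at index 2 = 40
Q3 = element at index 7 = 73
IQR = 73 - 40 = 33
Final answer: 33


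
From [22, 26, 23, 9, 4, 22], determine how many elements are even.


Check each element:
  22 is even
  26 is even
  23 is odd
  9 is odd
  4 is even
  22 is even
Evens: [22, 26, 4, 22]
Count of evens = 4
Final answer: 4


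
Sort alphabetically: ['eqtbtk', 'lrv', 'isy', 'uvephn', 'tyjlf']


Compare strings character by character (the first differing letter decides):
  'eqtbtk' < 'isy' since 'e' < 'i' at position 1
  'isy' < 'lrv' since 'i' < 'l' at position 1
  'lrv' < 'tyjlf' since 'l' < 't' at position 1
  'tyjlf' < 'uvephn' since 't' < 'u' at position 1
Chaining these comparisons gives the alphabetical order.
Final answer: ['eqtbtk', 'isy', 'lrv', 'tyjlf', 'uvephn']


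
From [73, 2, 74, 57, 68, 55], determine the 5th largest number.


Sort descending: [74, 73, 68, 57, 55, 2]
The 5th element (1-indexed) is at index 4.
Value = 55
Final answer: 55


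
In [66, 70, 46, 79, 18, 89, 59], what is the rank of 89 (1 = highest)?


Sort descending: [89, 79, 70, 66, 59, 46, 18]
Find 89 in the sorted list.
89 is at position 1.
Final answer: 1


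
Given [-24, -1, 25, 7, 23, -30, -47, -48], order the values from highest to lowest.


Original list: [-24, -1, 25, 7, 23, -30, -47, -48]
Repeatedly take the largest remaining element:
  Remaining [-24, -1, 25, 7, 23, -30, -47, -48] -> largest is 25
  Remaining [-24, -1, 7, 23, -30, -47, -48] -> largest is 23
  Remaining [-24, -1, 7, -30, -47, -48] -> largest is 7
  Remaining [-24, -1, -30, -47, -48] -> largest is -1
  Remaining [-24, -30, -47, -48] -> largest is -24
  Remaining [-30, -47, -48] -> largest is -30
  Remaining [-47, -48] -> largest is -47
  Remaining [-48] -> largest is -48
Collecting the picks in order gives the descending list.
Final answer: [25, 23, 7, -1, -24, -30, -47, -48]


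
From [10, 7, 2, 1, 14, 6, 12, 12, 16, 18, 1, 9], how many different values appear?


List all unique values:
Distinct values: [1, 2, 6, 7, 9, 10, 12, 14, 16, 18]
Count = 10
Final answer: 10


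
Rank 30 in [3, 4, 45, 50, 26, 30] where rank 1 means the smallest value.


Sort ascending: [3, 4, 26, 30, 45, 50]
Find 30 in the sorted list.
30 is at position 4 (1-indexed).
Final answer: 4


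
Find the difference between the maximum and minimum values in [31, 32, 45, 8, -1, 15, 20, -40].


Maximum value: 45
Minimum value: -40
Range = 45 - (-40) = 85
Final answer: 85


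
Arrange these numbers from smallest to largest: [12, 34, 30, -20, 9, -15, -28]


Original list: [12, 34, 30, -20, 9, -15, -28]
Repeatedly take the smallest remaining element:
  Remaining [12, 34, 30, -20, 9, -15, -28] -> smallest is -28
  Remaining [12, 34, 30, -20, 9, -15] -> smallest is -20
  Remaining [12, 34, 30, 9, -15] -> smallest is -15
  Remaining [12, 34, 30, 9] -> smallest is 9
  Remaining [12, 34, 30] -> smallest is 12
  Remaining [34, 30] -> smallest is 30
  Remaining [34] -> smallest is 34
Collecting the picks in order gives the sorted list.
Final answer: [-28, -20, -15, 9, 12, 30, 34]


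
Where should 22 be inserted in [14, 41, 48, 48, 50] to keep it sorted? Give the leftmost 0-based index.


List is sorted: [14, 41, 48, 48, 50]
We need the leftmost position where 22 can be inserted, i.e. the first index whose element is >= 22 (or the end of the list if none is).
Binary search with low=0, high=5 (0-based indices):
  low=0, high=5, mid=2: a[2]=48 >= 22, so high = 2
  low=0, high=2, mid=1: a[1]=41 >= 22, so high = 1
  low=0, high=1, mid=0: a[0]=14 < 22, so low = 1
Now low = high = 1, so the insertion index is 1.
Final answer: 1


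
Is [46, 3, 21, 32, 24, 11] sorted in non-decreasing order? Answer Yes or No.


Check consecutive pairs:
  46 <= 3? False
  3 <= 21? True
  21 <= 32? True
  32 <= 24? False
  24 <= 11? False
3 consecutive pair(s) are out of order, so the list is not sorted.
Final answer: No


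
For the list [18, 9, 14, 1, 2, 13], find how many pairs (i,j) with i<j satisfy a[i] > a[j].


For each element, count the later elements that are smaller than it:
  18 (index 0): smaller elements after it = [9, 14, 1, 2, 13] -> 5
  9 (index 1): smaller elements after it = [1, 2] -> 2
  14 (index 2): smaller elements after it = [1, 2, 13] -> 3
  1 (index 3): smaller elements after it = [] -> 0
  2 (index 4): smaller elements after it = [] -> 0
Total inversions = 5 + 2 + 3 + 0 + 0 = 10
Final answer: 10


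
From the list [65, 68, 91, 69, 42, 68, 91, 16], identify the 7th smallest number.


Sort ascending: [16, 42, 65, 68, 68, 69, 91, 91]
The 7th element (1-indexed) is at index 6.
Value = 91
Final answer: 91


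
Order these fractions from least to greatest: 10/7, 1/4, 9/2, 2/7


Convert to decimal for comparison:
  10/7 = 1.4286
  1/4 = 0.25
  9/2 = 4.5
  2/7 = 0.2857
Decimals in increasing order: 0.25 < 0.2857 < 1.4286 < 4.5
Writing each back as its fraction gives the sorted order.
Final answer: 1/4, 2/7, 10/7, 9/2


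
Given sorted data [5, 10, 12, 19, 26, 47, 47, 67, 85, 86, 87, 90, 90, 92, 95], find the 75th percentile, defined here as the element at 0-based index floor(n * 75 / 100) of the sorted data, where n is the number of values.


The dataset has n = 15 elements.
Index = floor(15 * 75 / 100) = floor(1125 / 100) = floor(11.25) = 11
Counting from index 0 in the sorted data, the element at index 11 is 90.
Final answer: 90


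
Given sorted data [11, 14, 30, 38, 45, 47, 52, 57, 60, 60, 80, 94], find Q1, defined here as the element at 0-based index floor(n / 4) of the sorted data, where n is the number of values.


The list has n = 12 elements.
Q1 index = floor(12 / 4) = floor(3) = 3
Counting from index 0 in the sorted data, the element at index 3 is 38.
Final answer: 38


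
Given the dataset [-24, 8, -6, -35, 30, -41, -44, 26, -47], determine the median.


First, sort the list: [-47, -44, -41, -35, -24, -6, 8, 26, 30]
The list has 9 elements (odd count).
The middle index is 4 (0-based), and the element there is -24.
Final answer: -24


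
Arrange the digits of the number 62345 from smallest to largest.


The number 62345 has digits: 6, 2, 3, 4, 5
Sorted: 2, 3, 4, 5, 6
Joining the sorted digits gives the result.
Final answer: 23456


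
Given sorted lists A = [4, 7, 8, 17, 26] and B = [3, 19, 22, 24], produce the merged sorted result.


List A: [4, 7, 8, 17, 26]
List B: [3, 19, 22, 24]
Repeatedly compare the front elements and take the smaller:
  4 vs 3 -> take 3
  4 vs 19 -> take 4
  7 vs 19 -> take 7
  8 vs 19 -> take 8
  17 vs 19 -> take 17
  26 vs 19 -> take 19
  26 vs 22 -> take 22
  26 vs 24 -> take 24
  B is exhausted; append the rest of A: [26]
Final answer: [3, 4, 7, 8, 17, 19, 22, 24, 26]


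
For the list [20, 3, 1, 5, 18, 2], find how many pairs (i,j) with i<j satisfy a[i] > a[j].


For each element, count the later elements that are smaller than it:
  20 (index 0): smaller elements after it = [3, 1, 5, 18, 2] -> 5
  3 (index 1): smaller elements after it = [1, 2] -> 2
  1 (index 2): smaller elements after it = [] -> 0
  5 (index 3): smaller elements after it = [2] -> 1
  18 (index 4): smaller elements after it = [2] -> 1
Total inversions = 5 + 2 + 0 + 1 + 1 = 9
Final answer: 9


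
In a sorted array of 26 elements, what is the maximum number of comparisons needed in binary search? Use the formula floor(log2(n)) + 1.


Binary search halves the search space each step.
Maximum comparisons = floor(log2(26)) + 1
log2(26) = 4.7004
floor(log2(26)) = 4, so 4 + 1 = 5
Final answer: 5


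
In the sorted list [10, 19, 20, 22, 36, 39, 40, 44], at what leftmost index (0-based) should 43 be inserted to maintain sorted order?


List is sorted: [10, 19, 20, 22, 36, 39, 40, 44]
We need the leftmost position where 43 can be inserted, i.e. the first index whose element is >= 43 (or the end of the list if none is).
Binary search with low=0, high=8 (0-based indices):
  low=0, high=8, mid=4: a[4]=36 < 43, so low = 5
  low=5, high=8, mid=6: a[6]=40 < 43, so low = 7
  low=7, high=8, mid=7: a[7]=44 >= 43, so high = 7
Now low = high = 7, so the insertion index is 7.
Final answer: 7


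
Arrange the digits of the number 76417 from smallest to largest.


The number 76417 has digits: 7, 6, 4, 1, 7
Sorted: 1, 4, 6, 7, 7
Joining the sorted digits gives the result.
Final answer: 14677


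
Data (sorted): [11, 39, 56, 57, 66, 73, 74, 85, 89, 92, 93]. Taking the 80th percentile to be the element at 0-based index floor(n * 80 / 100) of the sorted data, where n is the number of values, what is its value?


The dataset has n = 11 elements.
Index = floor(11 * 80 / 100) = floor(880 / 100) = floor(8.8) = 8
Counting from index 0 in the sorted data, the element at index 8 is 89.
Final answer: 89


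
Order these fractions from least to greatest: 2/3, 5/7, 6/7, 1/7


Convert to decimal for comparison:
  2/3 = 0.6667
  5/7 = 0.7143
  6/7 = 0.8571
  1/7 = 0.1429
Decimals in increasing order: 0.1429 < 0.6667 < 0.7143 < 0.8571
Writing each back as its fraction gives the sorted order.
Final answer: 1/7, 2/3, 5/7, 6/7


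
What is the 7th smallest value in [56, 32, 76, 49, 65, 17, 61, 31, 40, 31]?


Sort ascending: [17, 31, 31, 32, 40, 49, 56, 61, 65, 76]
The 7th element (1-indexed) is at index 6.
Value = 56
Final answer: 56


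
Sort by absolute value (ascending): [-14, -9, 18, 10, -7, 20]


Compute absolute values:
  |-14| = 14
  |-9| = 9
  |18| = 18
  |10| = 10
  |-7| = 7
  |20| = 20
Absolute values in increasing order: 7 < 9 < 10 < 14 < 18 < 20
Listing the original numbers in that order gives the answer.
Final answer: [-7, -9, 10, -14, 18, 20]


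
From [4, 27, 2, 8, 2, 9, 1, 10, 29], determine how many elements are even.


Check each element:
  4 is even
  27 is odd
  2 is even
  8 is even
  2 is even
  9 is odd
  1 is odd
  10 is even
  29 is odd
Evens: [4, 2, 8, 2, 10]
Count of evens = 5
Final answer: 5


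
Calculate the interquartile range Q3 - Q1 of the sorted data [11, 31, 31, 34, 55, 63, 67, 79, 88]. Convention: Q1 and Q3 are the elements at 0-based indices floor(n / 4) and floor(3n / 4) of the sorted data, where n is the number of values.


The data has n = 9 elements.
Q1 index = floor(9 / 4) = floor(2.25) = 2; Q3 index = floor(3 * 9 / 4) = floor(6.75) = 6
Q1 = element at index 2 = 31
Q3 = element at index 6 = 67
IQR = 67 - 31 = 36
Final answer: 36


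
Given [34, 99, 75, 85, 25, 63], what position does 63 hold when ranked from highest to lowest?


Sort descending: [99, 85, 75, 63, 34, 25]
Find 63 in the sorted list.
63 is at position 4.
Final answer: 4


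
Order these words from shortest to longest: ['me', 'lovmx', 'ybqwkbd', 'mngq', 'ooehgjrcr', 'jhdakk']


Compute lengths:
  'me' has length 2
  'lovmx' has length 5
  'ybqwkbd' has length 7
  'mngq' has length 4
  'ooehgjrcr' has length 9
  'jhdakk' has length 6
Lengths in increasing order: 2 < 4 < 5 < 6 < 7 < 9
Listing the words in that order gives the answer.
Final answer: ['me', 'mngq', 'lovmx', 'jhdakk', 'ybqwkbd', 'ooehgjrcr']


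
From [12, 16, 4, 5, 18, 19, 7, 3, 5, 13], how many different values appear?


List all unique values:
Distinct values: [3, 4, 5, 7, 12, 13, 16, 18, 19]
Count = 9
Final answer: 9


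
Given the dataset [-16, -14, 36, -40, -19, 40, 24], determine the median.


First, sort the list: [-40, -19, -16, -14, 24, 36, 40]
The list has 7 elements (odd count).
The middle index is 3 (0-based), and the element there is -14.
Final answer: -14


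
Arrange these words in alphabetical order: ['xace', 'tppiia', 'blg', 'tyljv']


Compare strings character by character (the first differing letter decides):
  'blg' < 'tppiia' since 'b' < 't' at position 1
  'tppiia' < 'tyljv' since 'p' < 'y' at position 2
  'tyljv' < 'xace' since 't' < 'x' at position 1
Chaining these comparisons gives the alphabetical order.
Final answer: ['blg', 'tppiia', 'tyljv', 'xace']


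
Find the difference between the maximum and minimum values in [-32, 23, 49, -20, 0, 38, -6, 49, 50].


Maximum value: 50
Minimum value: -32
Range = 50 - (-32) = 82
Final answer: 82


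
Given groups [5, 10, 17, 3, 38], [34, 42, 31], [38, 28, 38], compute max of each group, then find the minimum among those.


Find max of each group:
  Group 1: [5, 10, 17, 3, 38] -> max = 38
  Group 2: [34, 42, 31] -> max = 42
  Group 3: [38, 28, 38] -> max = 38
Maxes: [38, 42, 38]
Minimum of maxes = 38
Final answer: 38


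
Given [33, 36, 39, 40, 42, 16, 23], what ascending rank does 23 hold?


Sort ascending: [16, 23, 33, 36, 39, 40, 42]
Find 23 in the sorted list.
23 is at position 2 (1-indexed).
Final answer: 2


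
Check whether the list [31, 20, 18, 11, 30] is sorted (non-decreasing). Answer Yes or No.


Check consecutive pairs:
  31 <= 20? False
  20 <= 18? False
  18 <= 11? False
  11 <= 30? True
3 consecutive pair(s) are out of order, so the list is not sorted.
Final answer: No


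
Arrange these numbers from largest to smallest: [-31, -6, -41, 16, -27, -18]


Original list: [-31, -6, -41, 16, -27, -18]
Repeatedly take the largest remaining element:
  Remaining [-31, -6, -41, 16, -27, -18] -> largest is 16
  Remaining [-31, -6, -41, -27, -18] -> largest is -6
  Remaining [-31, -41, -27, -18] -> largest is -18
  Remaining [-31, -41, -27] -> largest is -27
  Remaining [-31, -41] -> largest is -31
  Remaining [-41] -> largest is -41
Collecting the picks in order gives the descending list.
Final answer: [16, -6, -18, -27, -31, -41]


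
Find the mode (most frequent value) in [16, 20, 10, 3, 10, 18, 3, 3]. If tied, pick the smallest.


Count the frequency of each value:
  3 appears 3 time(s)
  10 appears 2 time(s)
  16 appears 1 time(s)
  18 appears 1 time(s)
  20 appears 1 time(s)
Maximum frequency is 3.
Only 3 reaches that frequency, so it is the mode.
Final answer: 3


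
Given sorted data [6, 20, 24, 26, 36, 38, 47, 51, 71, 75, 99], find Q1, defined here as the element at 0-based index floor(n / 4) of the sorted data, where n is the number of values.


The list has n = 11 elements.
Q1 index = floor(11 / 4) = floor(2.75) = 2
Counting from index 0 in the sorted data, the element at index 2 is 24.
Final answer: 24


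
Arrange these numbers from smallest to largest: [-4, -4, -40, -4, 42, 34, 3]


Original list: [-4, -4, -40, -4, 42, 34, 3]
Repeatedly take the smallest remaining element:
  Remaining [-4, -4, -40, -4, 42, 34, 3] -> smallest is -40
  Remaining [-4, -4, -4, 42, 34, 3] -> smallest is -4
  Remaining [-4, -4, 42, 34, 3] -> smallest is -4
  Remaining [-4, 42, 34, 3] -> smallest is -4
  Remaining [42, 34, 3] -> smallest is 3
  Remaining [42, 34] -> smallest is 34
  Remaining [42] -> smallest is 42
Collecting the picks in order gives the sorted list.
Final answer: [-40, -4, -4, -4, 3, 34, 42]


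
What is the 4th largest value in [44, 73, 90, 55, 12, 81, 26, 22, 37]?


Sort descending: [90, 81, 73, 55, 44, 37, 26, 22, 12]
The 4th element (1-indexed) is at index 3.
Value = 55
Final answer: 55


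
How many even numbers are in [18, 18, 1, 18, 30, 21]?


Check each element:
  18 is even
  18 is even
  1 is odd
  18 is even
  30 is even
  21 is odd
Evens: [18, 18, 18, 30]
Count of evens = 4
Final answer: 4


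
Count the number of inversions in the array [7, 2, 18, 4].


For each element, count the later elements that are smaller than it:
  7 (index 0): smaller elements after it = [2, 4] -> 2
  2 (index 1): smaller elements after it = [] -> 0
  18 (index 2): smaller elements after it = [4] -> 1
Total inversions = 2 + 0 + 1 = 3
Final answer: 3


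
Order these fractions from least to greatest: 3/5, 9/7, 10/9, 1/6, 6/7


Convert to decimal for comparison:
  3/5 = 0.6
  9/7 = 1.2857
  10/9 = 1.1111
  1/6 = 0.1667
  6/7 = 0.8571
Decimals in increasing order: 0.1667 < 0.6 < 0.8571 < 1.1111 < 1.2857
Writing each back as its fraction gives the sorted order.
Final answer: 1/6, 3/5, 6/7, 10/9, 9/7


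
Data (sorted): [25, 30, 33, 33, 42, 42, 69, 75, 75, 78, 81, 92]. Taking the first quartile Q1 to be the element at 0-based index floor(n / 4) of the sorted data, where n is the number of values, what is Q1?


The list has n = 12 elements.
Q1 index = floor(12 / 4) = floor(3) = 3
Counting from index 0 in the sorted data, the element at index 3 is 33.
Final answer: 33


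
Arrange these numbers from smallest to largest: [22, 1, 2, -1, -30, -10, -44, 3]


Original list: [22, 1, 2, -1, -30, -10, -44, 3]
Repeatedly take the smallest remaining element:
  Remaining [22, 1, 2, -1, -30, -10, -44, 3] -> smallest is -44
  Remaining [22, 1, 2, -1, -30, -10, 3] -> smallest is -30
  Remaining [22, 1, 2, -1, -10, 3] -> smallest is -10
  Remaining [22, 1, 2, -1, 3] -> smallest is -1
  Remaining [22, 1, 2, 3] -> smallest is 1
  Remaining [22, 2, 3] -> smallest is 2
  Remaining [22, 3] -> smallest is 3
  Remaining [22] -> smallest is 22
Collecting the picks in order gives the sorted list.
Final answer: [-44, -30, -10, -1, 1, 2, 3, 22]


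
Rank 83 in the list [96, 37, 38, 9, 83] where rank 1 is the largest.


Sort descending: [96, 83, 38, 37, 9]
Find 83 in the sorted list.
83 is at position 2.
Final answer: 2


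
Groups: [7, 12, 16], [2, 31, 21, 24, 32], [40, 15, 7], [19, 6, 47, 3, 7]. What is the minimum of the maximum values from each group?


Find max of each group:
  Group 1: [7, 12, 16] -> max = 16
  Group 2: [2, 31, 21, 24, 32] -> max = 32
  Group 3: [40, 15, 7] -> max = 40
  Group 4: [19, 6, 47, 3, 7] -> max = 47
Maxes: [16, 32, 40, 47]
Minimum of maxes = 16
Final answer: 16


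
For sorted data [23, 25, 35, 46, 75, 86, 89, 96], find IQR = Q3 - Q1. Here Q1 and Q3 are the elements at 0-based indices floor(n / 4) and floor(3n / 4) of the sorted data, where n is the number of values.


The data has n = 8 elements.
Q1 index = floor(8 / 4) = floor(2) = 2; Q3 index = floor(3 * 8 / 4) = floor(6) = 6
Q1 = element at index 2 = 35
Q3 = element at index 6 = 89
IQR = 89 - 35 = 54
Final answer: 54


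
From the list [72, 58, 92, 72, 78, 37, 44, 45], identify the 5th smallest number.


Sort ascending: [37, 44, 45, 58, 72, 72, 78, 92]
The 5th element (1-indexed) is at index 4.
Value = 72
Final answer: 72


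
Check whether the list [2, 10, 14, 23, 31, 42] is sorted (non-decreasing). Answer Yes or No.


Check consecutive pairs:
  2 <= 10? True
  10 <= 14? True
  14 <= 23? True
  23 <= 31? True
  31 <= 42? True
Every consecutive pair is in order, so the list is non-decreasing.
Final answer: Yes


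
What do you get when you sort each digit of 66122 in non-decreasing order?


The number 66122 has digits: 6, 6, 1, 2, 2
Sorted: 1, 2, 2, 6, 6
Joining the sorted digits gives the result.
Final answer: 12266


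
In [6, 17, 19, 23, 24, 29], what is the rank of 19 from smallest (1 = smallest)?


Sort ascending: [6, 17, 19, 23, 24, 29]
Find 19 in the sorted list.
19 is at position 3 (1-indexed).
Final answer: 3


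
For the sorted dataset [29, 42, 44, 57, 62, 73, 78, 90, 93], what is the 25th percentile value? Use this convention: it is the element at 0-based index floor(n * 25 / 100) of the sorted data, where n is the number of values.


The dataset has n = 9 elements.
Index = floor(9 * 25 / 100) = floor(225 / 100) = floor(2.25) = 2
Counting from index 0 in the sorted data, the element at index 2 is 44.
Final answer: 44


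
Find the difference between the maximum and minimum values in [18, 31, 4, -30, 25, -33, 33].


Maximum value: 33
Minimum value: -33
Range = 33 - (-33) = 66
Final answer: 66


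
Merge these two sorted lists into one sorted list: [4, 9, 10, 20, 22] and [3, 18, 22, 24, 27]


List A: [4, 9, 10, 20, 22]
List B: [3, 18, 22, 24, 27]
Repeatedly compare the front elements and take the smaller:
  4 vs 3 -> take 3
  4 vs 18 -> take 4
  9 vs 18 -> take 9
  10 vs 18 -> take 10
  20 vs 18 -> take 18
  20 vs 22 -> take 20
  22 vs 22 -> take 22
  A is exhausted; append the rest of B: [22, 24, 27]
Final answer: [3, 4, 9, 10, 18, 20, 22, 22, 24, 27]


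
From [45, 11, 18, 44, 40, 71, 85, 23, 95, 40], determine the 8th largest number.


Sort descending: [95, 85, 71, 45, 44, 40, 40, 23, 18, 11]
The 8th element (1-indexed) is at index 7.
Value = 23
Final answer: 23


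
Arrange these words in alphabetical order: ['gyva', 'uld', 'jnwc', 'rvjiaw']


Compare strings character by character (the first differing letter decides):
  'gyva' < 'jnwc' since 'g' < 'j' at position 1
  'jnwc' < 'rvjiaw' since 'j' < 'r' at position 1
  'rvjiaw' < 'uld' since 'r' < 'u' at position 1
Chaining these comparisons gives the alphabetical order.
Final answer: ['gyva', 'jnwc', 'rvjiaw', 'uld']


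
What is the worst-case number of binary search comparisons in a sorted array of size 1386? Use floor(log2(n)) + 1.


Binary search halves the search space each step.
Maximum comparisons = floor(log2(1386)) + 1
log2(1386) = 10.4367
floor(log2(1386)) = 10, so 10 + 1 = 11
Final answer: 11


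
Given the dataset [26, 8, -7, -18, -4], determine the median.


First, sort the list: [-18, -7, -4, 8, 26]
The list has 5 elements (odd count).
The middle index is 2 (0-based), and the element there is -4.
Final answer: -4


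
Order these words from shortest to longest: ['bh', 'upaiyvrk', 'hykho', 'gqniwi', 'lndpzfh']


Compute lengths:
  'bh' has length 2
  'upaiyvrk' has length 8
  'hykho' has length 5
  'gqniwi' has length 6
  'lndpzfh' has length 7
Lengths in increasing order: 2 < 5 < 6 < 7 < 8
Listing the words in that order gives the answer.
Final answer: ['bh', 'hykho', 'gqniwi', 'lndpzfh', 'upaiyvrk']


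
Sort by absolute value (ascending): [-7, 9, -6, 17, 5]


Compute absolute values:
  |-7| = 7
  |9| = 9
  |-6| = 6
  |17| = 17
  |5| = 5
Absolute values in increasing order: 5 < 6 < 7 < 9 < 17
Listing the original numbers in that order gives the answer.
Final answer: [5, -6, -7, 9, 17]


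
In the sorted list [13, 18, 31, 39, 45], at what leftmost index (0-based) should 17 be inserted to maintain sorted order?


List is sorted: [13, 18, 31, 39, 45]
We need the leftmost position where 17 can be inserted, i.e. the first index whose element is >= 17 (or the end of the list if none is).
Binary search with low=0, high=5 (0-based indices):
  low=0, high=5, mid=2: a[2]=31 >= 17, so high = 2
  low=0, high=2, mid=1: a[1]=18 >= 17, so high = 1
  low=0, high=1, mid=0: a[0]=13 < 17, so low = 1
Now low = high = 1, so the insertion index is 1.
Final answer: 1


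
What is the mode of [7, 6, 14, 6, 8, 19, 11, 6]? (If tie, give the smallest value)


Count the frequency of each value:
  6 appears 3 time(s)
  7 appears 1 time(s)
  8 appears 1 time(s)
  11 appears 1 time(s)
  14 appears 1 time(s)
  19 appears 1 time(s)
Maximum frequency is 3.
Only 6 reaches that frequency, so it is the mode.
Final answer: 6


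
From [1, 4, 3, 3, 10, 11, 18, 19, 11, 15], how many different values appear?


List all unique values:
Distinct values: [1, 3, 4, 10, 11, 15, 18, 19]
Count = 8
Final answer: 8


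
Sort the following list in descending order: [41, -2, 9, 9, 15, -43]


Original list: [41, -2, 9, 9, 15, -43]
Repeatedly take the largest remaining element:
  Remaining [41, -2, 9, 9, 15, -43] -> largest is 41
  Remaining [-2, 9, 9, 15, -43] -> largest is 15
  Remaining [-2, 9, 9, -43] -> largest is 9
  Remaining [-2, 9, -43] -> largest is 9
  Remaining [-2, -43] -> largest is -2
  Remaining [-43] -> largest is -43
Collecting the picks in order gives the descending list.
Final answer: [41, 15, 9, 9, -2, -43]


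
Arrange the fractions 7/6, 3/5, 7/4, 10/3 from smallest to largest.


Convert to decimal for comparison:
  7/6 = 1.1667
  3/5 = 0.6
  7/4 = 1.75
  10/3 = 3.3333
Decimals in increasing order: 0.6 < 1.1667 < 1.75 < 3.3333
Writing each back as its fraction gives the sorted order.
Final answer: 3/5, 7/6, 7/4, 10/3


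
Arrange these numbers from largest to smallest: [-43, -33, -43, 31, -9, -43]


Original list: [-43, -33, -43, 31, -9, -43]
Repeatedly take the largest remaining element:
  Remaining [-43, -33, -43, 31, -9, -43] -> largest is 31
  Remaining [-43, -33, -43, -9, -43] -> largest is -9
  Remaining [-43, -33, -43, -43] -> largest is -33
  Remaining [-43, -43, -43] -> largest is -43
  Remaining [-43, -43] -> largest is -43
  Remaining [-43] -> largest is -43
Collecting the picks in order gives the descending list.
Final answer: [31, -9, -33, -43, -43, -43]


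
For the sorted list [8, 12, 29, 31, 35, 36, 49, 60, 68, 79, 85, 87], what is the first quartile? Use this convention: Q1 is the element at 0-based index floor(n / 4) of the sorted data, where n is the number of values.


The list has n = 12 elements.
Q1 index = floor(12 / 4) = floor(3) = 3
Counting from index 0 in the sorted data, the element at index 3 is 31.
Final answer: 31


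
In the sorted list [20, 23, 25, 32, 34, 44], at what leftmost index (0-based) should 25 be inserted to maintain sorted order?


List is sorted: [20, 23, 25, 32, 34, 44]
We need the leftmost position where 25 can be inserted, i.e. the first index whose element is >= 25 (or the end of the list if none is).
Binary search with low=0, high=6 (0-based indices):
  low=0, high=6, mid=3: a[3]=32 >= 25, so high = 3
  low=0, high=3, mid=1: a[1]=23 < 25, so low = 2
  low=2, high=3, mid=2: a[2]=25 >= 25, so high = 2
Now low = high = 2, so the insertion index is 2.
Final answer: 2


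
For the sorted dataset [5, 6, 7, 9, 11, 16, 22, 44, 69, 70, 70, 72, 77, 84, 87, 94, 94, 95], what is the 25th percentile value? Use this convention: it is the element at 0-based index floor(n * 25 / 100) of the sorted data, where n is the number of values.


The dataset has n = 18 elements.
Index = floor(18 * 25 / 100) = floor(450 / 100) = floor(4.5) = 4
Counting from index 0 in the sorted data, the element at index 4 is 11.
Final answer: 11


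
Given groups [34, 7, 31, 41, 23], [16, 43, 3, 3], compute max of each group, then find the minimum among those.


Find max of each group:
  Group 1: [34, 7, 31, 41, 23] -> max = 41
  Group 2: [16, 43, 3, 3] -> max = 43
Maxes: [41, 43]
Minimum of maxes = 41
Final answer: 41


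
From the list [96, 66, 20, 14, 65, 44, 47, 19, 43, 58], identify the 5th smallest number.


Sort ascending: [14, 19, 20, 43, 44, 47, 58, 65, 66, 96]
The 5th element (1-indexed) is at index 4.
Value = 44
Final answer: 44


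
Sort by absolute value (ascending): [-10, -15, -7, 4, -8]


Compute absolute values:
  |-10| = 10
  |-15| = 15
  |-7| = 7
  |4| = 4
  |-8| = 8
Absolute values in increasing order: 4 < 7 < 8 < 10 < 15
Listing the original numbers in that order gives the answer.
Final answer: [4, -7, -8, -10, -15]


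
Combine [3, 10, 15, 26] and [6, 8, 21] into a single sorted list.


List A: [3, 10, 15, 26]
List B: [6, 8, 21]
Repeatedly compare the front elements and take the smaller:
  3 vs 6 -> take 3
  10 vs 6 -> take 6
  10 vs 8 -> take 8
  10 vs 21 -> take 10
  15 vs 21 -> take 15
  26 vs 21 -> take 21
  B is exhausted; append the rest of A: [26]
Final answer: [3, 6, 8, 10, 15, 21, 26]


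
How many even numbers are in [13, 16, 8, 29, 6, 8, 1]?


Check each element:
  13 is odd
  16 is even
  8 is even
  29 is odd
  6 is even
  8 is even
  1 is odd
Evens: [16, 8, 6, 8]
Count of evens = 4
Final answer: 4


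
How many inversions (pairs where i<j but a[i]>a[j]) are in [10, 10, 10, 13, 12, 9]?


For each element, count the later elements that are smaller than it:
  10 (index 0): smaller elements after it = [9] -> 1
  10 (index 1): smaller elements after it = [9] -> 1
  10 (index 2): smaller elements after it = [9] -> 1
  13 (index 3): smaller elements after it = [12, 9] -> 2
  12 (index 4): smaller elements after it = [9] -> 1
Total inversions = 1 + 1 + 1 + 2 + 1 = 6
Final answer: 6


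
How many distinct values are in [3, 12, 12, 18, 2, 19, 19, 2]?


List all unique values:
Distinct values: [2, 3, 12, 18, 19]
Count = 5
Final answer: 5


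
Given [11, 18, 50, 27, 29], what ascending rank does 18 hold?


Sort ascending: [11, 18, 27, 29, 50]
Find 18 in the sorted list.
18 is at position 2 (1-indexed).
Final answer: 2


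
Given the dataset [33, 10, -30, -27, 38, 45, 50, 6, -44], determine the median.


First, sort the list: [-44, -30, -27, 6, 10, 33, 38, 45, 50]
The list has 9 elements (odd count).
The middle index is 4 (0-based), and the element there is 10.
Final answer: 10


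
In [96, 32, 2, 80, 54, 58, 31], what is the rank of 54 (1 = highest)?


Sort descending: [96, 80, 58, 54, 32, 31, 2]
Find 54 in the sorted list.
54 is at position 4.
Final answer: 4


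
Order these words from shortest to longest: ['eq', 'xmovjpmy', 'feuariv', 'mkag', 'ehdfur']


Compute lengths:
  'eq' has length 2
  'xmovjpmy' has length 8
  'feuariv' has length 7
  'mkag' has length 4
  'ehdfur' has length 6
Lengths in increasing order: 2 < 4 < 6 < 7 < 8
Listing the words in that order gives the answer.
Final answer: ['eq', 'mkag', 'ehdfur', 'feuariv', 'xmovjpmy']


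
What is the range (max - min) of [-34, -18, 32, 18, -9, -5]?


Maximum value: 32
Minimum value: -34
Range = 32 - (-34) = 66
Final answer: 66


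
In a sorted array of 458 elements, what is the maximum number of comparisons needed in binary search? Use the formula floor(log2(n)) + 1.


Binary search halves the search space each step.
Maximum comparisons = floor(log2(458)) + 1
log2(458) = 8.8392
floor(log2(458)) = 8, so 8 + 1 = 9
Final answer: 9


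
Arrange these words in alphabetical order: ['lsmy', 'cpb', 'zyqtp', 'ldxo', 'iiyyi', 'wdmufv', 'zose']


Compare strings character by character (the first differing letter decides):
  'cpb' < 'iiyyi' since 'c' < 'i' at position 1
  'iiyyi' < 'ldxo' since 'i' < 'l' at position 1
  'ldxo' < 'lsmy' since 'd' < 's' at position 2
  'lsmy' < 'wdmufv' since 'l' < 'w' at position 1
  'wdmufv' < 'zose' since 'w' < 'z' at position 1
  'zose' < 'zyqtp' since 'o' < 'y' at position 2
Chaining these comparisons gives the alphabetical order.
Final answer: ['cpb', 'iiyyi', 'ldxo', 'lsmy', 'wdmufv', 'zose', 'zyqtp']


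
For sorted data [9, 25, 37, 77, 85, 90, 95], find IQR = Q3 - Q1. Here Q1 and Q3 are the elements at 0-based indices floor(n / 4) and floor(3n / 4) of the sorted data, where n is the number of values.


The data has n = 7 elements.
Q1 index = floor(7 / 4) = floor(1.75) = 1; Q3 index = floor(3 * 7 / 4) = floor(5.25) = 5
Q1 = element at index 1 = 25
Q3 = element at index 5 = 90
IQR = 90 - 25 = 65
Final answer: 65


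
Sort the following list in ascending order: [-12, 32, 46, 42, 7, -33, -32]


Original list: [-12, 32, 46, 42, 7, -33, -32]
Repeatedly take the smallest remaining element:
  Remaining [-12, 32, 46, 42, 7, -33, -32] -> smallest is -33
  Remaining [-12, 32, 46, 42, 7, -32] -> smallest is -32
  Remaining [-12, 32, 46, 42, 7] -> smallest is -12
  Remaining [32, 46, 42, 7] -> smallest is 7
  Remaining [32, 46, 42] -> smallest is 32
  Remaining [46, 42] -> smallest is 42
  Remaining [46] -> smallest is 46
Collecting the picks in order gives the sorted list.
Final answer: [-33, -32, -12, 7, 32, 42, 46]


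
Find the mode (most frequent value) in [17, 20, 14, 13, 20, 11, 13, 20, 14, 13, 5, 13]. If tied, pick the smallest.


Count the frequency of each value:
  5 appears 1 time(s)
  11 appears 1 time(s)
  13 appears 4 time(s)
  14 appears 2 time(s)
  17 appears 1 time(s)
  20 appears 3 time(s)
Maximum frequency is 4.
Only 13 reaches that frequency, so it is the mode.
Final answer: 13


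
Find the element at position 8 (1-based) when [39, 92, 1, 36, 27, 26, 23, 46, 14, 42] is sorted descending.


Sort descending: [92, 46, 42, 39, 36, 27, 26, 23, 14, 1]
The 8th element (1-indexed) is at index 7.
Value = 23
Final answer: 23


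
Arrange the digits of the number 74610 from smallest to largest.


The number 74610 has digits: 7, 4, 6, 1, 0
Sorted: 0, 1, 4, 6, 7
Joining the sorted digits gives the result.
Final answer: 01467


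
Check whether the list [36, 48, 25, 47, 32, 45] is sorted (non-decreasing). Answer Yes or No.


Check consecutive pairs:
  36 <= 48? True
  48 <= 25? False
  25 <= 47? True
  47 <= 32? False
  32 <= 45? True
2 consecutive pair(s) are out of order, so the list is not sorted.
Final answer: No


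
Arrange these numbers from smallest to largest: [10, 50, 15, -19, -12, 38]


Original list: [10, 50, 15, -19, -12, 38]
Repeatedly take the smallest remaining element:
  Remaining [10, 50, 15, -19, -12, 38] -> smallest is -19
  Remaining [10, 50, 15, -12, 38] -> smallest is -12
  Remaining [10, 50, 15, 38] -> smallest is 10
  Remaining [50, 15, 38] -> smallest is 15
  Remaining [50, 38] -> smallest is 38
  Remaining [50] -> smallest is 50
Collecting the picks in order gives the sorted list.
Final answer: [-19, -12, 10, 15, 38, 50]


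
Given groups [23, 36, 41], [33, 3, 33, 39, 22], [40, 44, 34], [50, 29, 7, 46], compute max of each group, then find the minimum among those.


Find max of each group:
  Group 1: [23, 36, 41] -> max = 41
  Group 2: [33, 3, 33, 39, 22] -> max = 39
  Group 3: [40, 44, 34] -> max = 44
  Group 4: [50, 29, 7, 46] -> max = 50
Maxes: [41, 39, 44, 50]
Minimum of maxes = 39
Final answer: 39


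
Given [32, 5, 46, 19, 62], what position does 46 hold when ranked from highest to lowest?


Sort descending: [62, 46, 32, 19, 5]
Find 46 in the sorted list.
46 is at position 2.
Final answer: 2


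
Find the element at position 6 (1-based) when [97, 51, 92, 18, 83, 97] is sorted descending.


Sort descending: [97, 97, 92, 83, 51, 18]
The 6th element (1-indexed) is at index 5.
Value = 18
Final answer: 18


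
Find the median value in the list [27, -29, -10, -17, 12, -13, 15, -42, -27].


First, sort the list: [-42, -29, -27, -17, -13, -10, 12, 15, 27]
The list has 9 elements (odd count).
The middle index is 4 (0-based), and the element there is -13.
Final answer: -13


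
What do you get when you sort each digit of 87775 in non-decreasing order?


The number 87775 has digits: 8, 7, 7, 7, 5
Sorted: 5, 7, 7, 7, 8
Joining the sorted digits gives the result.
Final answer: 57778


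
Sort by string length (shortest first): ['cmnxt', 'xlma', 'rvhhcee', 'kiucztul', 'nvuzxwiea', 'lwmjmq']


Compute lengths:
  'cmnxt' has length 5
  'xlma' has length 4
  'rvhhcee' has length 7
  'kiucztul' has length 8
  'nvuzxwiea' has length 9
  'lwmjmq' has length 6
Lengths in increasing order: 4 < 5 < 6 < 7 < 8 < 9
Listing the words in that order gives the answer.
Final answer: ['xlma', 'cmnxt', 'lwmjmq', 'rvhhcee', 'kiucztul', 'nvuzxwiea']


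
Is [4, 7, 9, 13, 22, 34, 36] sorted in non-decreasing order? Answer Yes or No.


Check consecutive pairs:
  4 <= 7? True
  7 <= 9? True
  9 <= 13? True
  13 <= 22? True
  22 <= 34? True
  34 <= 36? True
Every consecutive pair is in order, so the list is non-decreasing.
Final answer: Yes


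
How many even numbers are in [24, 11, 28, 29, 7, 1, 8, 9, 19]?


Check each element:
  24 is even
  11 is odd
  28 is even
  29 is odd
  7 is odd
  1 is odd
  8 is even
  9 is odd
  19 is odd
Evens: [24, 28, 8]
Count of evens = 3
Final answer: 3


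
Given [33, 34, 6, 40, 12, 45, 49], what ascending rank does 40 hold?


Sort ascending: [6, 12, 33, 34, 40, 45, 49]
Find 40 in the sorted list.
40 is at position 5 (1-indexed).
Final answer: 5


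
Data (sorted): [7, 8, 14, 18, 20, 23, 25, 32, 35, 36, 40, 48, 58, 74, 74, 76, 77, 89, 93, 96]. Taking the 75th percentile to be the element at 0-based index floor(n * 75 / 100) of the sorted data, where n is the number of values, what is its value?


The dataset has n = 20 elements.
Index = floor(20 * 75 / 100) = floor(1500 / 100) = floor(15) = 15
Counting from index 0 in the sorted data, the element at index 15 is 76.
Final answer: 76


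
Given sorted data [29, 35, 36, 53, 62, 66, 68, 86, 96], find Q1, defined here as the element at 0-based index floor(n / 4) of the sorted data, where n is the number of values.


The list has n = 9 elements.
Q1 index = floor(9 / 4) = floor(2.25) = 2
Counting from index 0 in the sorted data, the element at index 2 is 36.
Final answer: 36


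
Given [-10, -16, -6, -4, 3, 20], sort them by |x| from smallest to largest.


Compute absolute values:
  |-10| = 10
  |-16| = 16
  |-6| = 6
  |-4| = 4
  |3| = 3
  |20| = 20
Absolute values in increasing order: 3 < 4 < 6 < 10 < 16 < 20
Listing the original numbers in that order gives the answer.
Final answer: [3, -4, -6, -10, -16, 20]


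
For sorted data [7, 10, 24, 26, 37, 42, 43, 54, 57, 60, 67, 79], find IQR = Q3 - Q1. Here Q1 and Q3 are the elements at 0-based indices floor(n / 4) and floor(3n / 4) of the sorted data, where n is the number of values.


The data has n = 12 elements.
Q1 index = floor(12 / 4) = floor(3) = 3; Q3 index = floor(3 * 12 / 4) = floor(9) = 9
Q1 = element at index 3 = 26
Q3 = element at index 9 = 60
IQR = 60 - 26 = 34
Final answer: 34


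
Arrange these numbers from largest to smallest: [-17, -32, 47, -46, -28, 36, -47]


Original list: [-17, -32, 47, -46, -28, 36, -47]
Repeatedly take the largest remaining element:
  Remaining [-17, -32, 47, -46, -28, 36, -47] -> largest is 47
  Remaining [-17, -32, -46, -28, 36, -47] -> largest is 36
  Remaining [-17, -32, -46, -28, -47] -> largest is -17
  Remaining [-32, -46, -28, -47] -> largest is -28
  Remaining [-32, -46, -47] -> largest is -32
  Remaining [-46, -47] -> largest is -46
  Remaining [-47] -> largest is -47
Collecting the picks in order gives the descending list.
Final answer: [47, 36, -17, -28, -32, -46, -47]


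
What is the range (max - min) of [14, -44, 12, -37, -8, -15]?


Maximum value: 14
Minimum value: -44
Range = 14 - (-44) = 58
Final answer: 58
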